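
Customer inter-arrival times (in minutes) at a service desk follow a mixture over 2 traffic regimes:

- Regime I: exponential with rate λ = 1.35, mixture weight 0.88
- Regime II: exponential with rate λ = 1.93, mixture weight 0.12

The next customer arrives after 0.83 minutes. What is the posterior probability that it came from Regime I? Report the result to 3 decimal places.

0.892

Apply Bayes' rule: the posterior for each component is proportional to its prior times its likelihood at x.
Evaluate each component's likelihood at the observed value:
  f_I = 1.35·e^(−1.35·0.83) = 1.35·e^(−1.1205) = 0.440258
  f_II = 1.93·e^(−1.93·0.83) = 1.93·e^(−1.6019) = 0.388921
Unnormalised posteriors:
  w_I·f_I = 0.88 × 0.440258 = 0.387427
  w_II·f_II = 0.12 × 0.388921 = 0.0466705
Denominator: 0.387427 + 0.0466705 = 0.434097
P(Regime I | x) = 0.387427 / 0.434097 ≈ 0.892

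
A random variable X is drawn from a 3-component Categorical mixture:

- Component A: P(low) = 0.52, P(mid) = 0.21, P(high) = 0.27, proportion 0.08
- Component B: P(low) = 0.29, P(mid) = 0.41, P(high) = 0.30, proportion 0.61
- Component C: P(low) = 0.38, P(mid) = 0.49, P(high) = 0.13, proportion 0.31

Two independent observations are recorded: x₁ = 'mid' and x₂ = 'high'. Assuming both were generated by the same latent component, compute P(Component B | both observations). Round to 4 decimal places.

The responsibility of component k is π_k f_k(x) divided by Σ_j π_j f_j(x).
Since both observations come from the same component, the likelihood for component k is f_k(x₁)·f_k(x₂).
  p_A = [0.21] × [0.27] = 0.0567
  p_B = [0.41] × [0.3] = 0.123
  p_C = [0.49] × [0.13] = 0.0637
Weight by the priors:
  π_A·p_A = 0.08 × 0.0567 = 0.004536
  π_B·p_B = 0.61 × 0.123 = 0.07503
  π_C·p_C = 0.31 × 0.0637 = 0.019747
Evidence: 0.004536 + 0.07503 + 0.019747 = 0.099313
Responsibility of Component B: 0.07503 / 0.099313 ≈ 0.7555

0.7555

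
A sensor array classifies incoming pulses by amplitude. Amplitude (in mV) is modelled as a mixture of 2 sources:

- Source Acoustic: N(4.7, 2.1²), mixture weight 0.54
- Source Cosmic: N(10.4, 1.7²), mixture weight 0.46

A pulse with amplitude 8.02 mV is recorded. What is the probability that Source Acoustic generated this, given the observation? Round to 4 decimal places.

P(component k | x) = π_k·f_k(x) / marginal(x), where marginal(x) = Σ_j π_j·f_j(x).
Evaluate each component's likelihood at the observed value:
  f_Acoustic = (1/(2.1·√(2π)))·exp(−(8.02−4.7)²/(2·2.1²)) = 0.189973·exp(-1.24971) = 0.0544441
  f_Cosmic = (1/(1.7·√(2π)))·exp(−(8.02−10.4)²/(2·1.7²)) = 0.234672·exp(-0.98000) = 0.088075
Weight by the priors:
  π_Acoustic·f_Acoustic = 0.54 × 0.0544441 = 0.0293998
  π_Cosmic·f_Cosmic = 0.46 × 0.088075 = 0.0405145
Marginal: 0.0293998 + 0.0405145 = 0.0699143
Responsibility of Source Acoustic: 0.0293998 / 0.0699143 ≈ 0.4205

0.4205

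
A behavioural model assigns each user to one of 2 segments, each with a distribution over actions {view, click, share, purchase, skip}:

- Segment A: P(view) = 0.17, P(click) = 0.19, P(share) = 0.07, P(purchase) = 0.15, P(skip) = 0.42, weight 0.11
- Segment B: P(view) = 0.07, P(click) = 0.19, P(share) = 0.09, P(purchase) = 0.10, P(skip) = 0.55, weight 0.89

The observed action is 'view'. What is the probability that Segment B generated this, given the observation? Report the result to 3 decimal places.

P(component k | x) = π_k·f_k(x) / marginal(x), where marginal(x) = Σ_j π_j·f_j(x).
Component likelihoods at x = 'view':
  f_A = P(view | comp) = 0.17
  f_B = P(view | comp) = 0.07
Multiply by the mixture weights:
  π_A·f_A = 0.11 × 0.17 = 0.0187
  π_B·f_B = 0.89 × 0.07 = 0.0623
Sum: 0.0187 + 0.0623 = 0.081
So the posterior for Segment B is 0.0623 / 0.081 ≈ 0.769.

0.769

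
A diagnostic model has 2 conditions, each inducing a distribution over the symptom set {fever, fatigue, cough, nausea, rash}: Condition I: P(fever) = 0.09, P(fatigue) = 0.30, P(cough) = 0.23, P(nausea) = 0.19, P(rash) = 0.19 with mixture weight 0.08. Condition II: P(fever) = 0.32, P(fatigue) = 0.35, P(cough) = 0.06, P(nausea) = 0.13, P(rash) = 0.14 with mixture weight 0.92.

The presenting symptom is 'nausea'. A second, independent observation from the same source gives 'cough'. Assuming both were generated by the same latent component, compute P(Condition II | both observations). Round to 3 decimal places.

0.672

Posterior ∝ prior × likelihood, so P(k | x) ∝ w_k f_k(x); normalise over all components.
Since both observations come from the same component, the likelihood for component k is f_k(x₁)·f_k(x₂).
  p_I = [P(nausea | comp) = 0.19] × [0.23] = 0.0437
  p_II = [P(nausea | comp) = 0.13] × [0.06] = 0.0078
Unnormalised posteriors:
  w_I·p_I = 0.08 × 0.0437 = 0.003496
  w_II·p_II = 0.92 × 0.0078 = 0.007176
Normaliser: 0.003496 + 0.007176 = 0.010672
P(Condition II | data) ≈ 0.672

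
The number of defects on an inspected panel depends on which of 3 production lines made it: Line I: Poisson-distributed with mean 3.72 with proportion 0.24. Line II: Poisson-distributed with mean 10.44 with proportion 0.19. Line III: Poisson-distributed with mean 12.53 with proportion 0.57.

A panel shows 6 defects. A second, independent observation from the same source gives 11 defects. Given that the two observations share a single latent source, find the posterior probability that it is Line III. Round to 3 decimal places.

By Bayes' theorem, P(k | x) = P(Z=k) f_k(x) / Σ_j P(Z=j) f_j(x).
Since both observations come from the same component, the likelihood for component k is f_k(x₁)·f_k(x₂).
  f_I = [e^(−3.72)·3.72^6/6! = 0.0891969] × [0.00114615] = 0.000102233
  f_II = [e^(−10.44)·10.44^6/6! = 0.0525819] × [0.117629] = 0.00618517
  f_III = [e^(−12.53)·12.53^6/6! = 0.0194386] × [0.108292] = 0.00210504
Weight by the priors:
  P(Z=I)·f_I = 0.24 × 0.000102233 = 2.45359e-05
  P(Z=II)·f_II = 0.19 × 0.00618517 = 0.00117518
  P(Z=III)·f_III = 0.57 × 0.00210504 = 0.00119987
Evidence: 2.45359e-05 + 0.00117518 + 0.00119987 = 0.00239959
Responsibility of Line III: 0.00119987 / 0.00239959 ≈ 0.500

0.500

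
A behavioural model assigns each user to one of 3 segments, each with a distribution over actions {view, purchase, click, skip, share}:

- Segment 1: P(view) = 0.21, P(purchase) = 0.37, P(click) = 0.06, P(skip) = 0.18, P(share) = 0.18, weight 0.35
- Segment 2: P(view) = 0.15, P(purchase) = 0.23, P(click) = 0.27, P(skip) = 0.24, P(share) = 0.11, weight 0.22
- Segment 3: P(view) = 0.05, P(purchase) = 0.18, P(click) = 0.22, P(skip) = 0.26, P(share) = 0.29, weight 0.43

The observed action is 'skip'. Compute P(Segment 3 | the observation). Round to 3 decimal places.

0.491

The responsibility of component k is P(Z=k) f_k(x) divided by Σ_j P(Z=j) f_j(x).
Categorical probabilities:
  f_1 = 0.18
  f_2 = 0.24
  f_3 = 0.26
Weight by the priors:
  P(Z=1)·f_1 = 0.35 × 0.18 = 0.063
  P(Z=2)·f_2 = 0.22 × 0.24 = 0.0528
  P(Z=3)·f_3 = 0.43 × 0.26 = 0.1118
Evidence: 0.063 + 0.0528 + 0.1118 = 0.2276
So the posterior for Segment 3 is 0.1118 / 0.2276 ≈ 0.491.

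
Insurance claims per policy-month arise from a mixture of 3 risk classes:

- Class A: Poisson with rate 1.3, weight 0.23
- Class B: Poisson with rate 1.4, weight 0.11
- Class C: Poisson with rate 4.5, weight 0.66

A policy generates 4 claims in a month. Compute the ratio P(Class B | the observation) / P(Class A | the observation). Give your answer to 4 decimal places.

Since P(k|x) ∝ π_k f_k(x), the posterior odds are π_i f_i(x) / (π_j f_j(x)).
Poisson probabilities:
  L_A = e^(−1.3)·1.3^4/4! = 0.0324324
  L_B = e^(−1.4)·1.4^4/4! = 0.039472
  L_C = e^(−4.5)·4.5^4/4! = 0.189808
Posterior odds = (π_B·L_B) / (π_A·L_A) = (0.11·0.039472) / (0.23·0.0324324) = 0.00434191 / 0.00745946 ≈ 0.5821

0.5821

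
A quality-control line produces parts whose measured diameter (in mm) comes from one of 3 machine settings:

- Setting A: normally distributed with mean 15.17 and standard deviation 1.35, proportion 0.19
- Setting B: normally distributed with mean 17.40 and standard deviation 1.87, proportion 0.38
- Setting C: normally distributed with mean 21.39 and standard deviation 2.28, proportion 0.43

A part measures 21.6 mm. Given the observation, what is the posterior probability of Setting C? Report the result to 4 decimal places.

0.9201

Posterior ∝ prior × likelihood, so P(k | x) ∝ π_k f_k(x); normalise over all components.
Component likelihoods at x = 21.6 mm:
  f_A = (1/(1.35·√(2π)))·exp(−(21.6−15.17)²/(2·1.35²)) = 0.295513·exp(-11.34291) = 3.50279e-06
  f_B = (1/(1.87·√(2π)))·exp(−(21.6−17.40)²/(2·1.87²)) = 0.213338·exp(-2.52223) = 0.0171268
  f_C = (1/(2.28·√(2π)))·exp(−(21.6−21.39)²/(2·2.28²)) = 0.174975·exp(-0.00424) = 0.174234
Weight by the priors:
  π_A·f_A = 0.19 × 3.50279e-06 = 6.6553e-07
  π_B·f_B = 0.38 × 0.0171268 = 0.00650818
  π_C·f_C = 0.43 × 0.174234 = 0.0749206
Marginal: 6.6553e-07 + 0.00650818 + 0.0749206 = 0.0814295
P(Setting C | data) = 0.0749206 / 0.0814295 ≈ 0.9201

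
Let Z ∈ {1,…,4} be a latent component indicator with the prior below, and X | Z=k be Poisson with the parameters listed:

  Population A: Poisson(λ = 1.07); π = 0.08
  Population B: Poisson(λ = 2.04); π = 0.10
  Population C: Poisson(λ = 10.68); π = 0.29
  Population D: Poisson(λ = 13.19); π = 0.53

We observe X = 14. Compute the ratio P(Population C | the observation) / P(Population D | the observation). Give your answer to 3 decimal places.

Since P(k|x) ∝ π_k f_k(x), the posterior odds are π_i f_i(x) / (π_j f_j(x)).
Evaluate each component's likelihood at the observed value:
  p_A = 1.01454e-11
  p_B = 3.22443e-08
  p_C = 0.0662711
  p_D = 0.103437
0.0192186 / 0.0548214 ≈ 0.351

0.351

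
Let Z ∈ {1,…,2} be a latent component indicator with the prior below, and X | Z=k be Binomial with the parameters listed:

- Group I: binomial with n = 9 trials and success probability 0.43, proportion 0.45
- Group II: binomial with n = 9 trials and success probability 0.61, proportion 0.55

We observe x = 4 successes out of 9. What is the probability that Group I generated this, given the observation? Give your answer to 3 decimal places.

The responsibility of component k is π_k f_k(x) divided by Σ_j π_j f_j(x).
Binomial probabilities:
  L_I = C(9,4)·0.43^4·0.57^5 = 126·0.034188·0.0601692 = 0.25919
  L_II = C(9,4)·0.61^4·0.39^5 = 126·0.138458·0.00902242 = 0.157403
Weight by the priors:
  π_I·L_I = 0.45 × 0.25919 = 0.116636
  π_II·L_II = 0.55 × 0.157403 = 0.0865716
Evidence: 0.116636 + 0.0865716 = 0.203207
P(Group I | 4 successes out of 9) ≈ 0.574

0.574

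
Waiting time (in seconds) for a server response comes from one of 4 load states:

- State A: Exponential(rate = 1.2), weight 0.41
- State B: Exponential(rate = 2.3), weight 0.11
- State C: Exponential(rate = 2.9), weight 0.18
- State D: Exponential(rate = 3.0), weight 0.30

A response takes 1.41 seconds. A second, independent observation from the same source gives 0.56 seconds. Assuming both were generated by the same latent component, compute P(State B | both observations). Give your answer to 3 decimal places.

0.085

Apply Bayes' rule: the posterior for each component is proportional to its prior times its likelihood at x.
Since both observations come from the same component, the likelihood for component k is f_k(x₁)·f_k(x₂).
  L_A = [1.2·e^(−1.2·1.41) = 1.2·e^(−1.6920) = 0.220981] × [0.612823] = 0.135422
  L_B = [2.3·e^(−2.3·1.41) = 2.3·e^(−3.2430) = 0.0898071] × [0.63439] = 0.0569728
  L_C = [2.9·e^(−2.9·1.41) = 2.9·e^(−4.0890) = 0.0485923] × [0.571615] = 0.0277761
  L_D = [3.0·e^(−3.0·1.41) = 3.0·e^(−4.2300) = 0.0436572] × [0.559122] = 0.0244097
Multiply by the mixture weights:
  P(Z=A)·L_A = 0.41 × 0.135422 = 0.0555232
  P(Z=B)·L_B = 0.11 × 0.0569728 = 0.00626701
  P(Z=C)·L_C = 0.18 × 0.0277761 = 0.0049997
  P(Z=D)·L_D = 0.30 × 0.0244097 = 0.0073229
Normaliser: 0.0555232 + 0.00626701 + 0.0049997 + 0.0073229 = 0.0741128
So the posterior for State B is 0.00626701 / 0.0741128 ≈ 0.085.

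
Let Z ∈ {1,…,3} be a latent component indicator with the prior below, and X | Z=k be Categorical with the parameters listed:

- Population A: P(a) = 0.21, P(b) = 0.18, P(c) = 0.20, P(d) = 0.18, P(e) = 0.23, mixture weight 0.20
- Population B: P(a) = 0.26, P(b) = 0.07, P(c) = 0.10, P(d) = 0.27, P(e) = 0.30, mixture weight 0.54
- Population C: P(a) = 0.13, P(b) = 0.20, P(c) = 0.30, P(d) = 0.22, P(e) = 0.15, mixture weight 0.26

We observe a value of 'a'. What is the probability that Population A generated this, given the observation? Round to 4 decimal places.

0.1943

Apply Bayes' rule: the posterior for each component is proportional to its prior times its likelihood at x.
Evaluate each component's likelihood at the observed value:
  p_A = 0.21
  p_B = 0.26
  p_C = 0.13
Weight by the priors:
  π_A·p_A = 0.20 × 0.21 = 0.042
  π_B·p_B = 0.54 × 0.26 = 0.1404
  π_C·p_C = 0.26 × 0.13 = 0.0338
Normaliser: 0.042 + 0.1404 + 0.0338 = 0.2162
Responsibility of Population A: 0.042 / 0.2162 ≈ 0.1943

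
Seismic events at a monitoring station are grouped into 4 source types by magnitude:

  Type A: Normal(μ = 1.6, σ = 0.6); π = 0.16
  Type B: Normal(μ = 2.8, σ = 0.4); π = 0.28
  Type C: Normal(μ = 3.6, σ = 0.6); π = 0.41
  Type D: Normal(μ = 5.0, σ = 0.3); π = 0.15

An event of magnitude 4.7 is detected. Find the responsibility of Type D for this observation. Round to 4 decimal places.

0.7044

The responsibility of component k is w_k f_k(x) divided by Σ_j w_j f_j(x).
Component likelihoods at x = 4.7:
  f_A = (1/(0.6·√(2π)))·exp(−(4.7−1.6)²/(2·0.6²)) = 0.664904·exp(-13.34722) = 1.06202e-06
  f_B = (1/(0.4·√(2π)))·exp(−(4.7−2.8)²/(2·0.4²)) = 0.997356·exp(-11.28125) = 1.25738e-05
  f_C = (1/(0.6·√(2π)))·exp(−(4.7−3.6)²/(2·0.6²)) = 0.664904·exp(-1.68056) = 0.123852
  f_D = (1/(0.3·√(2π)))·exp(−(4.7−5.0)²/(2·0.3²)) = 1.329808·exp(-0.50000) = 0.806569
Multiply by the mixture weights:
  w_A·f_A = 0.16 × 1.06202e-06 = 1.69924e-07
  w_B·f_B = 0.28 × 1.25738e-05 = 3.52066e-06
  w_C·f_C = 0.41 × 0.123852 = 0.0507793
  w_D·f_D = 0.15 × 0.806569 = 0.120985
Sum: 1.69924e-07 + 3.52066e-06 + 0.0507793 + 0.120985 = 0.171768
Responsibility of Type D: 0.120985 / 0.171768 ≈ 0.7044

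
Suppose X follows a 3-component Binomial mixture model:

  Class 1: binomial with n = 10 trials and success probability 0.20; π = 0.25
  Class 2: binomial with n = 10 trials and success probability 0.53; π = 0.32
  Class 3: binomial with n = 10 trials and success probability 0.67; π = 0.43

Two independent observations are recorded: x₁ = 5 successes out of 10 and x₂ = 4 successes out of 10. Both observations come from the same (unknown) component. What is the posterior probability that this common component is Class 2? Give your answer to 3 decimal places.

Posterior ∝ prior × likelihood, so P(k | x) ∝ π_k f_k(x); normalise over all components.
Since both observations come from the same component, the likelihood for component k is f_k(x₁)·f_k(x₂).
  p_1 = [C(10,5)·0.20^5·0.80^5 = 252·0.00032·0.32768 = 0.0264241] × [0.0880804] = 0.00232745
  p_2 = [C(10,5)·0.53^5·0.47^5 = 252·0.0418195·0.0229345 = 0.241696] × [0.178612] = 0.0431697
  p_3 = [C(10,5)·0.67^5·0.33^5 = 252·0.135013·0.00391354 = 0.133151] × [0.0546515] = 0.0072769
Unnormalised posteriors:
  π_1·p_1 = 0.25 × 0.00232745 = 0.000581862
  π_2·p_2 = 0.32 × 0.0431697 = 0.0138143
  π_3·p_3 = 0.43 × 0.0072769 = 0.00312907
Sum: 0.000581862 + 0.0138143 + 0.00312907 = 0.0175252
So the posterior for Class 2 is 0.0138143 / 0.0175252 ≈ 0.788.

0.788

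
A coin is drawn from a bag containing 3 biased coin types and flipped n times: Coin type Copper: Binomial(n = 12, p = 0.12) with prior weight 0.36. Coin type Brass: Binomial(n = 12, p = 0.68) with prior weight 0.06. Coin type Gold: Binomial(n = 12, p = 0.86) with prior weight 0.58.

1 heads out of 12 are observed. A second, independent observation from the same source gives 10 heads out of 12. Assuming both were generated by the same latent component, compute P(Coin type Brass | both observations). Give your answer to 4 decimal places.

0.9816

By Bayes' theorem, P(k | x) = π_k f_k(x) / Σ_j π_j f_j(x).
Since both observations come from the same component, the likelihood for component k is f_k(x₁)·f_k(x₂).
  L_Copper = [C(12,1)·0.12^1·0.88^11 = 12·0.12·0.245081 = 0.352916] × [3.16462e-08] = 1.11685e-08
  L_Brass = [C(12,1)·0.68^1·0.32^11 = 12·0.68·3.60288e-06 = 2.93995e-05] × [0.142867] = 4.20023e-06
  L_Gold = [C(12,1)·0.86^1·0.14^11 = 12·0.86·4.04957e-10 = 4.17915e-09] × [0.286276] = 1.19639e-09
Prior × likelihood for each component:
  π_Copper·L_Copper = 0.36 × 1.11685e-08 = 4.02065e-09
  π_Brass·L_Brass = 0.06 × 4.20023e-06 = 2.52014e-07
  π_Gold·L_Gold = 0.58 × 1.19639e-09 = 6.93906e-10
Sum: 4.02065e-09 + 2.52014e-07 + 6.93906e-10 = 2.56728e-07
P(Coin type Brass | x₁, x₂) = 2.52014e-07 / 2.56728e-07 ≈ 0.9816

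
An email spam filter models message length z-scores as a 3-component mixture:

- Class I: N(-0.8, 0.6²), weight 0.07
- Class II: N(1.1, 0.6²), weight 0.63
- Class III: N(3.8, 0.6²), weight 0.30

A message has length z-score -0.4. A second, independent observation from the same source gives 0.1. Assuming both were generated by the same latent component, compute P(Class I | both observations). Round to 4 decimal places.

0.7250

Apply Bayes' rule: the posterior for each component is proportional to its prior times its likelihood at x.
Since both observations come from the same component, the likelihood for component k is f_k(x₁)·f_k(x₂).
  f_I = [(1/(0.6·√(2π)))·exp(−(-0.4−-0.8)²/(2·0.6²)) = 0.664904·exp(-0.22222) = 0.532413] × [0.215863] = 0.114928
  f_II = [(1/(0.6·√(2π)))·exp(−(-0.4−1.1)²/(2·0.6²)) = 0.664904·exp(-3.12500) = 0.0292138] × [0.165795] = 0.00484351
  f_III = [(1/(0.6·√(2π)))·exp(−(-0.4−3.8)²/(2·0.6²)) = 0.664904·exp(-24.50000) = 1.52245e-11] × [3.67394e-09] = 5.5934e-20
Prior × likelihood for each component:
  π_I·f_I = 0.07 × 0.114928 = 0.00804497
  π_II·f_II = 0.63 × 0.00484351 = 0.00305141
  π_III·f_III = 0.30 × 5.5934e-20 = 1.67802e-20
Denominator: 0.00804497 + 0.00305141 + 1.67802e-20 = 0.0110964
P(Class I | x₁, x₂) ≈ 0.7250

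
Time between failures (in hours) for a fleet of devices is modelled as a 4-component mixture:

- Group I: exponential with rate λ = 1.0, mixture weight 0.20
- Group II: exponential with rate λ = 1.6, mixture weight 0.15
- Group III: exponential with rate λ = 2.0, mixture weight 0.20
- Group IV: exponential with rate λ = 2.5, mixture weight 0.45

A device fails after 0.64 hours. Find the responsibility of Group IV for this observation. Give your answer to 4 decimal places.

Posterior ∝ prior × likelihood, so P(k | x) ∝ π_k f_k(x); normalise over all components.
Exponential densities:
  f_I = 1.0·e^(−1.0·0.64) = 1.0·e^(−0.6400) = 0.527292
  f_II = 1.6·e^(−1.6·0.64) = 1.6·e^(−1.0240) = 0.574649
  f_III = 2.0·e^(−2.0·0.64) = 2.0·e^(−1.2800) = 0.556075
  f_IV = 2.5·e^(−2.5·0.64) = 2.5·e^(−1.6000) = 0.504741
Prior × likelihood for each component:
  π_I·f_I = 0.20 × 0.527292 = 0.105458
  π_II·f_II = 0.15 × 0.574649 = 0.0861973
  π_III·f_III = 0.20 × 0.556075 = 0.111215
  π_IV·f_IV = 0.45 × 0.504741 = 0.227134
Sum: 0.105458 + 0.0861973 + 0.111215 + 0.227134 = 0.530004
P(Group IV | 0.64 hours) = 0.227134 / 0.530004 ≈ 0.4286

0.4286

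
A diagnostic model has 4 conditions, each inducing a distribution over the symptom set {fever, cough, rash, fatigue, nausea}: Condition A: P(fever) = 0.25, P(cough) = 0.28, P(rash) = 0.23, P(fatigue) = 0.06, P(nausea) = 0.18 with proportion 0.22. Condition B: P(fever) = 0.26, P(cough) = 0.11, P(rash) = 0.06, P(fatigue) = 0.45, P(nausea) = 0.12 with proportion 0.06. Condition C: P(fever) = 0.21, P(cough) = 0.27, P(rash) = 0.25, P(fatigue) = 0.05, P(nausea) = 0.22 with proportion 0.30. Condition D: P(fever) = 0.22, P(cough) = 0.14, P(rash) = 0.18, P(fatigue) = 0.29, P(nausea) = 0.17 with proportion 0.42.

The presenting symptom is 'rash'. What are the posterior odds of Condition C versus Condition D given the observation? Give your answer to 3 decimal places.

0.992

Only the two components matter; the odds are (π_i f_i(x)) / (π_j f_j(x)).
Evaluate each component's likelihood at the observed value:
  p_A = 0.23
  p_B = 0.06
  p_C = 0.25
  p_D = 0.18
0.075 / 0.0756 ≈ 0.992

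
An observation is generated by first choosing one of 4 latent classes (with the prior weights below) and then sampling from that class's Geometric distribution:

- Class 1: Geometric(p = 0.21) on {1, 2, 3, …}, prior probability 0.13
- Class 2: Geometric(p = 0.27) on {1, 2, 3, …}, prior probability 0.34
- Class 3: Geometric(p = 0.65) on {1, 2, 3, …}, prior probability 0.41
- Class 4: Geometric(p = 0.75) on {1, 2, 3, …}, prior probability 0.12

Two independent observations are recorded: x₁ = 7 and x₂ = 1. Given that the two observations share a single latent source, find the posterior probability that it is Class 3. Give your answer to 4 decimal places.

0.0581

By Bayes' theorem, P(k | x) = π_k f_k(x) / Σ_j π_j f_j(x).
Since both observations come from the same component, the likelihood for component k is f_k(x₁)·f_k(x₂).
  L_1 = [0.21·(1−0.21)^6 = 0.21·0.243087 = 0.0510484] × [0.21] = 0.0107202
  L_2 = [0.27·(1−0.27)^6 = 0.27·0.151334 = 0.0408602] × [0.27] = 0.0110323
  L_3 = [0.65·(1−0.65)^6 = 0.65·0.00183827 = 0.00119487] × [0.65] = 0.000776667
  L_4 = [0.75·(1−0.75)^6 = 0.75·0.000244141 = 0.000183105] × [0.75] = 0.000137329
Multiply by the mixture weights:
  π_1·L_1 = 0.13 × 0.0107202 = 0.00139362
  π_2·L_2 = 0.34 × 0.0110323 = 0.00375097
  π_3·L_3 = 0.41 × 0.000776667 = 0.000318434
  π_4·L_4 = 0.12 × 0.000137329 = 1.64795e-05
Sum: 0.00139362 + 0.00375097 + 0.000318434 + 1.64795e-05 = 0.0054795
So the posterior for Class 3 is 0.000318434 / 0.0054795 ≈ 0.0581.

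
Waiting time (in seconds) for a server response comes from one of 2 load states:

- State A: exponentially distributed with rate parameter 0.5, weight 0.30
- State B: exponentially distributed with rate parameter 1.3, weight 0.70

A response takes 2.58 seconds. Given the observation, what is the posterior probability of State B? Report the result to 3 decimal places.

The responsibility of component k is P(Z=k) f_k(x) divided by Σ_j P(Z=j) f_j(x).
Evaluate each component's likelihood at the observed value:
  L_A = 0.137635
  L_B = 0.0454276
Prior × likelihood for each component:
  P(Z=A)·L_A = 0.30 × 0.137635 = 0.0412906
  P(Z=B)·L_B = 0.70 × 0.0454276 = 0.0317993
Denominator: 0.0412906 + 0.0317993 = 0.0730899
P(State B | data) = 0.0317993 / 0.0730899 ≈ 0.435

0.435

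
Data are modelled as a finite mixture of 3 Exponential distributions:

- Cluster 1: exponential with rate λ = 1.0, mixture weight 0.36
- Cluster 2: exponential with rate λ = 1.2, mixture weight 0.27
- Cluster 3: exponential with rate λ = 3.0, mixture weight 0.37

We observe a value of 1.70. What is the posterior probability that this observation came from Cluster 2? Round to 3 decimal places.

Posterior ∝ prior × likelihood, so P(k | x) ∝ P(Z=k) f_k(x); normalise over all components.
Component likelihoods at x = 1.70:
  L_1 = 0.182684
  L_2 = 0.156034
  L_3 = 0.0182902
Weight by the priors:
  P(Z=1)·L_1 = 0.36 × 0.182684 = 0.0657661
  P(Z=2)·L_2 = 0.27 × 0.156034 = 0.0421293
  P(Z=3)·L_3 = 0.37 × 0.0182902 = 0.00676739
Evidence: 0.0657661 + 0.0421293 + 0.00676739 = 0.114663
Responsibility of Cluster 2: 0.0421293 / 0.114663 ≈ 0.367

0.367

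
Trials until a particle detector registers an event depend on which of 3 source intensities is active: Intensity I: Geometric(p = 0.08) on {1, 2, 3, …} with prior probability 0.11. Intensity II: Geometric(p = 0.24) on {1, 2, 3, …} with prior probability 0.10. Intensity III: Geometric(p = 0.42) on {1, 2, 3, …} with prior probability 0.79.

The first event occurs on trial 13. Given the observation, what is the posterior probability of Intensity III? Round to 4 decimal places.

P(component k | x) = P(Z=k)·f_k(x) / marginal(x), where marginal(x) = Σ_j P(Z=j)·f_j(x).
Geometric probabilities:
  L_I = 0.08·(1−0.08)^12 = 0.08·0.367666 = 0.0294133
  L_II = 0.24·(1−0.24)^12 = 0.24·0.0371333 = 0.00891198
  L_III = 0.42·(1−0.42)^12 = 0.42·0.00144923 = 0.000608675
Unnormalised posteriors:
  P(Z=I)·L_I = 0.11 × 0.0294133 = 0.00323546
  P(Z=II)·L_II = 0.10 × 0.00891198 = 0.000891198
  P(Z=III)·L_III = 0.79 × 0.000608675 = 0.000480853
Sum: 0.00323546 + 0.000891198 + 0.000480853 = 0.00460752
P(Intensity III | the observation) = 0.000480853 / 0.00460752 ≈ 0.1044

0.1044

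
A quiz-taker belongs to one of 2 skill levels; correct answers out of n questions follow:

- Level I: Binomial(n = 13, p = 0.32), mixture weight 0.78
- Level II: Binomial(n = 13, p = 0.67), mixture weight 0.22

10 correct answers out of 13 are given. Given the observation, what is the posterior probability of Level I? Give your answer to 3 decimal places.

P(component k | x) = π_k·f_k(x) / marginal(x), where marginal(x) = Σ_j π_j·f_j(x).
Binomial probabilities:
  p_I = 0.00101249
  p_II = 0.187351
Multiply by the mixture weights:
  π_I·p_I = 0.78 × 0.00101249 = 0.000789745
  π_II·p_II = 0.22 × 0.187351 = 0.0412172
Denominator: 0.000789745 + 0.0412172 = 0.042007
P(Level I | data) = 0.000789745 / 0.042007 ≈ 0.019

0.019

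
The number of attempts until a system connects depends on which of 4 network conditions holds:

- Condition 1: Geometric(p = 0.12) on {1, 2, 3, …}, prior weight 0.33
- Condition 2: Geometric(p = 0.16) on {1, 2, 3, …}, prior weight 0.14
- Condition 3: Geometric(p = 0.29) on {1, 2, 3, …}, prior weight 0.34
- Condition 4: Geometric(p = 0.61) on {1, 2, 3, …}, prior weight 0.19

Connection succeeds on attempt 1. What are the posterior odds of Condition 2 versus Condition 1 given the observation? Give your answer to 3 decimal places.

Since P(k|x) ∝ w_k f_k(x), the posterior odds are w_i f_i(x) / (w_j f_j(x)).
Evaluate each component's likelihood at the observed value:
  L_1 = 0.12·(1−0.12)^0 = 0.12·1 = 0.12
  L_2 = 0.16·(1−0.16)^0 = 0.16·1 = 0.16
  L_3 = 0.29·(1−0.29)^0 = 0.29·1 = 0.29
  L_4 = 0.61·(1−0.61)^0 = 0.61·1 = 0.61
0.0224 / 0.0396 ≈ 0.566

0.566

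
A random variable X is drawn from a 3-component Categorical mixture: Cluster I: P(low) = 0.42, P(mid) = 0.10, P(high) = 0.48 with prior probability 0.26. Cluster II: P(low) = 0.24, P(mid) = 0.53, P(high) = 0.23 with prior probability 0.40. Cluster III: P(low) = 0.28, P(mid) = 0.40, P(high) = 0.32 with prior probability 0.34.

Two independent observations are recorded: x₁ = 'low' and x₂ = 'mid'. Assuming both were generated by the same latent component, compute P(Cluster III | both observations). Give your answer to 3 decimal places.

Apply Bayes' rule: the posterior for each component is proportional to its prior times its likelihood at x.
Since both observations come from the same component, the likelihood for component k is f_k(x₁)·f_k(x₂).
  p_I = [P(low | comp) = 0.42] × [0.1] = 0.042
  p_II = [P(low | comp) = 0.24] × [0.53] = 0.1272
  p_III = [P(low | comp) = 0.28] × [0.4] = 0.112
Multiply by the mixture weights:
  π_I·p_I = 0.26 × 0.042 = 0.01092
  π_II·p_II = 0.40 × 0.1272 = 0.05088
  π_III·p_III = 0.34 × 0.112 = 0.03808
Denominator: 0.01092 + 0.05088 + 0.03808 = 0.09988
So the posterior for Cluster III is 0.03808 / 0.09988 ≈ 0.381.

0.381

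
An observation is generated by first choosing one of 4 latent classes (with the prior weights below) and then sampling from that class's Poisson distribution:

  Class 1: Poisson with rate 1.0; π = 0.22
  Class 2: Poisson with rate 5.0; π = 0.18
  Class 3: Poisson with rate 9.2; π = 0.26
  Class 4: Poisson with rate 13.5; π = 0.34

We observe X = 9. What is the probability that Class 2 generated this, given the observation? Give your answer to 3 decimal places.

0.109

The responsibility of component k is π_k f_k(x) divided by Σ_j π_j f_j(x).
Evaluate each component's likelihood at the observed value:
  p_1 = 1.01378e-06
  p_2 = 0.0362656
  p_3 = 0.131467
  p_4 = 0.0562685
Unnormalised posteriors:
  π_1·p_1 = 0.22 × 1.01378e-06 = 2.23031e-07
  π_2·p_2 = 0.18 × 0.0362656 = 0.0065278
  π_3·p_3 = 0.26 × 0.131467 = 0.0341815
  π_4·p_4 = 0.34 × 0.0562685 = 0.0191313
Marginal: 2.23031e-07 + 0.0065278 + 0.0341815 + 0.0191313 = 0.0598409
So the posterior for Class 2 is 0.0065278 / 0.0598409 ≈ 0.109.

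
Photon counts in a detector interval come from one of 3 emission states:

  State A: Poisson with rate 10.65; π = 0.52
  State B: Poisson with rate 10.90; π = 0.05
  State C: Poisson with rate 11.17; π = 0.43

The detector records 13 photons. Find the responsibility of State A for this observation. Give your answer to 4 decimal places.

Apply Bayes' rule: the posterior for each component is proportional to its prior times its likelihood at x.
Component likelihoods at x = 13 photons:
  L_A = e^(−10.65)·10.65^13/13! = 0.0863035
  L_B = e^(−10.90)·10.90^13/13! = 0.0908771
  L_C = e^(−11.17)·11.17^13/13! = 0.0953546
Unnormalised posteriors:
  π_A·L_A = 0.52 × 0.0863035 = 0.0448778
  π_B·L_B = 0.05 × 0.0908771 = 0.00454385
  π_C·L_C = 0.43 × 0.0953546 = 0.0410025
Normaliser: 0.0448778 + 0.00454385 + 0.0410025 = 0.0904241
Responsibility of State A: 0.0448778 / 0.0904241 ≈ 0.4963

0.4963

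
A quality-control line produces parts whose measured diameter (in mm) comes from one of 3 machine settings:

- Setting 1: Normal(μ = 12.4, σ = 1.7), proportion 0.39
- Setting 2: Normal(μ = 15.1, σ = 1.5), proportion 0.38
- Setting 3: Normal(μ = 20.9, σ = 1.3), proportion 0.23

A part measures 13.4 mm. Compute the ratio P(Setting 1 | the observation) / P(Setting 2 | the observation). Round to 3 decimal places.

1.448

Posterior odds = (π_i f_i(x)) / (π_j f_j(x)); the normalising sum cancels.
Evaluate each component's likelihood at the observed value:
  L_1 = 0.197389
  L_2 = 0.139928
  L_3 = 1.81733e-08
Posterior odds = (π_1·L_1) / (π_2·L_2) = (0.39·0.197389) / (0.38·0.139928) = 0.0769818 / 0.0531727 ≈ 1.448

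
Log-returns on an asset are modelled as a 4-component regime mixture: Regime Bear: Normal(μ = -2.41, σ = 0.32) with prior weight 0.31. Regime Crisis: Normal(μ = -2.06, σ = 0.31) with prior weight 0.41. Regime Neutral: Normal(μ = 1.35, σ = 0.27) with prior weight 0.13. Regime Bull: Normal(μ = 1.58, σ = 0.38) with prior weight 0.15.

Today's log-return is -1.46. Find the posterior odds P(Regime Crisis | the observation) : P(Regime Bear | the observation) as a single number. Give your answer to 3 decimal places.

17.202

Only the two components matter; the odds are (P(Z=i) f_i(x)) / (P(Z=j) f_j(x)).
Component likelihoods at x = -1.46:
  p_Bear = (1/(0.32·√(2π)))·exp(−(-1.46−-2.41)²/(2·0.32²)) = 1.246695·exp(-4.40674) = 0.0152033
  p_Crisis = (1/(0.31·√(2π)))·exp(−(-1.46−-2.06)²/(2·0.31²)) = 1.286911·exp(-1.87305) = 0.19774
  p_Neutral = (1/(0.27·√(2π)))·exp(−(-1.46−1.35)²/(2·0.27²)) = 1.477564·exp(-54.15706) = 4.461e-24
  p_Bull = (1/(0.38·√(2π)))·exp(−(-1.46−1.58)²/(2·0.38²)) = 1.049848·exp(-32.00000) = 1.32955e-14
Odds = (0.41/0.31) × (0.19774/0.0152033) = 1.32258 × 13.0064 ≈ 17.202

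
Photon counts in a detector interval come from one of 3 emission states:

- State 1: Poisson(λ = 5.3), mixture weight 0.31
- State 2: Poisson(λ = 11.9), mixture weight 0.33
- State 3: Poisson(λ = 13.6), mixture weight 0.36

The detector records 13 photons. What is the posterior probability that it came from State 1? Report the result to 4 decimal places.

Posterior ∝ prior × likelihood, so P(k | x) ∝ π_k f_k(x); normalise over all components.
Component likelihoods at x = 13 photons:
  L_1 = e^(−5.3)·5.3^13/13! = 0.00208711
  L_2 = e^(−11.9)·11.9^13/13! = 0.104647
  L_3 = e^(−13.6)·13.6^13/13! = 0.108473
Weight by the priors:
  π_1·L_1 = 0.31 × 0.00208711 = 0.000647004
  π_2·L_2 = 0.33 × 0.104647 = 0.0345334
  π_3·L_3 = 0.36 × 0.108473 = 0.0390502
Evidence: 0.000647004 + 0.0345334 + 0.0390502 = 0.0742306
P(State 1 | 13 photons) = 0.000647004 / 0.0742306 ≈ 0.0087

0.0087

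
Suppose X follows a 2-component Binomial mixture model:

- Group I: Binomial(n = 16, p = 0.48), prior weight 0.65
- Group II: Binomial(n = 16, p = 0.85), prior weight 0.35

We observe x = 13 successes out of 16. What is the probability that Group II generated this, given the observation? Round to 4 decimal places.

0.9561

Apply Bayes' rule: the posterior for each component is proportional to its prior times its likelihood at x.
Binomial probabilities:
  p_I = 0.00565372
  p_II = 0.228511
Multiply by the mixture weights:
  π_I·p_I = 0.65 × 0.00565372 = 0.00367492
  π_II·p_II = 0.35 × 0.228511 = 0.079979
Denominator: 0.00367492 + 0.079979 = 0.0836539
P(Group II | data) ≈ 0.9561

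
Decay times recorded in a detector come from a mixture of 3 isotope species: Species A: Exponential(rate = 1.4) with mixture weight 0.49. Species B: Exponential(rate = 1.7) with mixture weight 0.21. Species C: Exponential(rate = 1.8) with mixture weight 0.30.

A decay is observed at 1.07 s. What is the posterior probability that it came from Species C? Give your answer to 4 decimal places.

The responsibility of component k is P(Z=k) f_k(x) divided by Σ_j P(Z=j) f_j(x).
Component likelihoods at x = 1.07 s:
  p_A = 1.4·e^(−1.4·1.07) = 1.4·e^(−1.4980) = 0.313008
  p_B = 1.7·e^(−1.7·1.07) = 1.7·e^(−1.8190) = 0.275719
  p_C = 1.8·e^(−1.8·1.07) = 1.8·e^(−1.9260) = 0.262314
Weight by the priors:
  P(Z=A)·p_A = 0.49 × 0.313008 = 0.153374
  P(Z=B)·p_B = 0.21 × 0.275719 = 0.0579011
  P(Z=C)·p_C = 0.30 × 0.262314 = 0.0786942
Evidence: 0.153374 + 0.0579011 + 0.0786942 = 0.289969
P(Species C | data) ≈ 0.2714

0.2714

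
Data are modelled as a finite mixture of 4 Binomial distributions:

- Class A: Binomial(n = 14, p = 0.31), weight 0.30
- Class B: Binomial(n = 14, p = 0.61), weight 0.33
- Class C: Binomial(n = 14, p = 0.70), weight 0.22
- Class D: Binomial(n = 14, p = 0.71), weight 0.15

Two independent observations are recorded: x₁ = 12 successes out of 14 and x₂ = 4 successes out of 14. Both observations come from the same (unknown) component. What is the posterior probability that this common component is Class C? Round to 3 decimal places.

Posterior ∝ prior × likelihood, so P(k | x) ∝ P(Z=k) f_k(x); normalise over all components.
Since both observations come from the same component, the likelihood for component k is f_k(x₁)·f_k(x₂).
  p_A = [C(14,12)·0.31^12·0.69^2 = 91·7.87663e-07·0.4761 = 3.41256e-05] × [0.226137] = 7.71706e-06
  p_B = [C(14,12)·0.61^12·0.39^2 = 91·0.00265435·0.1521 = 0.0367391] × [0.0112823] = 0.000414503
  p_C = [C(14,12)·0.70^12·0.30^2 = 91·0.0138413·0.09 = 0.11336] × [0.00141918] = 0.000160879
  p_D = [C(14,12)·0.71^12·0.29^2 = 91·0.0164097·0.0841 = 0.125585] × [0.00107016] = 0.000134396
Prior × likelihood for each component:
  P(Z=A)·p_A = 0.30 × 7.71706e-06 = 2.31512e-06
  P(Z=B)·p_B = 0.33 × 0.000414503 = 0.000136786
  P(Z=C)·p_C = 0.22 × 0.000160879 = 3.53934e-05
  P(Z=D)·p_D = 0.15 × 0.000134396 = 2.01593e-05
Marginal: 2.31512e-06 + 0.000136786 + 3.53934e-05 + 2.01593e-05 = 0.000194654
So the posterior for Class C is 3.53934e-05 / 0.000194654 ≈ 0.182.

0.182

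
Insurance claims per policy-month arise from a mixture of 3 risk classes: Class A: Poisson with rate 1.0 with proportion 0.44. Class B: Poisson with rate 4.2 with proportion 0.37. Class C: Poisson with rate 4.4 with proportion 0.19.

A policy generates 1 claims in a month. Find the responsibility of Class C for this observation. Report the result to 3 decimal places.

0.053

By Bayes' theorem, P(k | x) = P(Z=k) f_k(x) / Σ_j P(Z=j) f_j(x).
Evaluate each component's likelihood at the observed value:
  f_A = e^(−1.0)·1.0^1/1! = 0.367879
  f_B = e^(−4.2)·4.2^1/1! = 0.0629814
  f_C = e^(−4.4)·4.4^1/1! = 0.0540203
Weight by the priors:
  P(Z=A)·f_A = 0.44 × 0.367879 = 0.161867
  P(Z=B)·f_B = 0.37 × 0.0629814 = 0.0233031
  P(Z=C)·f_C = 0.19 × 0.0540203 = 0.0102639
Marginal: 0.161867 + 0.0233031 + 0.0102639 = 0.195434
Responsibility of Class C: 0.0102639 / 0.195434 ≈ 0.053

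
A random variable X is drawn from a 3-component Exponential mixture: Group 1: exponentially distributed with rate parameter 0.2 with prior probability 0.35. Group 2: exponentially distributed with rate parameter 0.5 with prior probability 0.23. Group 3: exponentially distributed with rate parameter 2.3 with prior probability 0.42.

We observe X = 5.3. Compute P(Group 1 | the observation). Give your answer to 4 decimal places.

0.7489

Posterior ∝ prior × likelihood, so P(k | x) ∝ P(Z=k) f_k(x); normalise over all components.
Component likelihoods at x = 5.3:
  L_1 = 0.2·e^(−0.2·5.3) = 0.2·e^(−1.0600) = 0.0692912
  L_2 = 0.5·e^(−0.5·5.3) = 0.5·e^(−2.6500) = 0.0353256
  L_3 = 2.3·e^(−2.3·5.3) = 2.3·e^(−12.1900) = 1.16863e-05
Weight by the priors:
  P(Z=1)·L_1 = 0.35 × 0.0692912 = 0.0242519
  P(Z=2)·L_2 = 0.23 × 0.0353256 = 0.00812489
  P(Z=3)·L_3 = 0.42 × 1.16863e-05 = 4.90826e-06
Sum: 0.0242519 + 0.00812489 + 4.90826e-06 = 0.0323817
So the posterior for Group 1 is 0.0242519 / 0.0323817 ≈ 0.7489.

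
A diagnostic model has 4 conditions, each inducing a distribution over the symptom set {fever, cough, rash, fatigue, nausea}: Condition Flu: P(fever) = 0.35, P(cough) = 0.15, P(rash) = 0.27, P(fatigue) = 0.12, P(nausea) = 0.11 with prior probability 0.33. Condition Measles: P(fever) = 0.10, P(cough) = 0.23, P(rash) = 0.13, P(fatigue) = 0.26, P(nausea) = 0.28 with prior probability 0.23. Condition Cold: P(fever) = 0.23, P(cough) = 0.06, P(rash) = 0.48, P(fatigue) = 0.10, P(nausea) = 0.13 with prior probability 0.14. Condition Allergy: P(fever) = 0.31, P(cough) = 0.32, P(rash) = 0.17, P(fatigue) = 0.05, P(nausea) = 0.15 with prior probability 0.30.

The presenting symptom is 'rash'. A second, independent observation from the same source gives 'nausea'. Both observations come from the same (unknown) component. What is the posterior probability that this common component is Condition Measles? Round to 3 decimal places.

The responsibility of component k is π_k f_k(x) divided by Σ_j π_j f_j(x).
Since both observations come from the same component, the likelihood for component k is f_k(x₁)·f_k(x₂).
  p_Flu = [P(rash | comp) = 0.27] × [0.11] = 0.0297
  p_Measles = [P(rash | comp) = 0.13] × [0.28] = 0.0364
  p_Cold = [P(rash | comp) = 0.48] × [0.13] = 0.0624
  p_Allergy = [P(rash | comp) = 0.17] × [0.15] = 0.0255
Prior × likelihood for each component:
  π_Flu·p_Flu = 0.33 × 0.0297 = 0.009801
  π_Measles·p_Measles = 0.23 × 0.0364 = 0.008372
  π_Cold·p_Cold = 0.14 × 0.0624 = 0.008736
  π_Allergy·p_Allergy = 0.30 × 0.0255 = 0.00765
Denominator: 0.009801 + 0.008372 + 0.008736 + 0.00765 = 0.034559
P(Condition Measles | x₁, x₂) = 0.008372 / 0.034559 ≈ 0.242

0.242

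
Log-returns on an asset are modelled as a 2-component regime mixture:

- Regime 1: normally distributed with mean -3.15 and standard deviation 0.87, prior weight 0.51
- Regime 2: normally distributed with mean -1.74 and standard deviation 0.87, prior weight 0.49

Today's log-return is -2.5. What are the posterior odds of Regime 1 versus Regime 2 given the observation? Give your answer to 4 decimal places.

Since P(k|x) ∝ w_k f_k(x), the posterior odds are w_i f_i(x) / (w_j f_j(x)).
Component likelihoods at x = -2.5:
  f_1 = 0.34688
  f_2 = 0.3131
Odds = (0.51/0.49) × (0.34688/0.3131) = 1.04082 × 1.10789 ≈ 1.1531

1.1531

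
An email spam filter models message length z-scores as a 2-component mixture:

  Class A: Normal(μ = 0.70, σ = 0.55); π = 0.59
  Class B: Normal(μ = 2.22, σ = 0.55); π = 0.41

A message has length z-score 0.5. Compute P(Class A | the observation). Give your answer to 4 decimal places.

0.9944

P(component k | x) = P(Z=k)·f_k(x) / marginal(x), where marginal(x) = Σ_j P(Z=j)·f_j(x).
Normal densities:
  L_A = (1/(0.55·√(2π)))·exp(−(0.5−0.70)²/(2·0.55²)) = 0.725350·exp(-0.06612) = 0.678944
  L_B = (1/(0.55·√(2π)))·exp(−(0.5−2.22)²/(2·0.55²)) = 0.725350·exp(-4.88992) = 0.00545611
Unnormalised posteriors:
  P(Z=A)·L_A = 0.59 × 0.678944 = 0.400577
  P(Z=B)·L_B = 0.41 × 0.00545611 = 0.00223701
Marginal: 0.400577 + 0.00223701 = 0.402814
P(Class A | the observation) = 0.400577 / 0.402814 ≈ 0.9944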